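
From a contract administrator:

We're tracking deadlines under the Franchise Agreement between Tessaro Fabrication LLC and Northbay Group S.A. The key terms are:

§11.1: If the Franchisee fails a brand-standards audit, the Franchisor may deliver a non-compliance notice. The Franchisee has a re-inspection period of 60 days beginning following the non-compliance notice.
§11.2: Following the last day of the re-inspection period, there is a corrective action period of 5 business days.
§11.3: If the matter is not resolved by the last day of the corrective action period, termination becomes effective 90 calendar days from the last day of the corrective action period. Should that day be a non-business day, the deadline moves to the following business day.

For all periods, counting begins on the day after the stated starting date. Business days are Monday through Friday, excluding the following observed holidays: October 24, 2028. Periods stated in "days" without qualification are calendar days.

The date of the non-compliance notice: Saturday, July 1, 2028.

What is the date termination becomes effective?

Adding 60 calendar days to July 1, 2028 gives August 30, 2028, which is the last day of the re-inspection period.
From Wednesday, August 30, 2028, 5 business days (Aug 31, Sep 1, Sep 4, Sep 5, Sep 6, skipping weekends) brings us to Wednesday, September 6, 2028, which is the last day of the corrective action period.
The date termination becomes effective: 90 calendar days after September 6, 2028 is December 5, 2028. December 5, 2028 is a Tuesday and is not a listed holiday, so no roll-forward applies.

December 5, 2028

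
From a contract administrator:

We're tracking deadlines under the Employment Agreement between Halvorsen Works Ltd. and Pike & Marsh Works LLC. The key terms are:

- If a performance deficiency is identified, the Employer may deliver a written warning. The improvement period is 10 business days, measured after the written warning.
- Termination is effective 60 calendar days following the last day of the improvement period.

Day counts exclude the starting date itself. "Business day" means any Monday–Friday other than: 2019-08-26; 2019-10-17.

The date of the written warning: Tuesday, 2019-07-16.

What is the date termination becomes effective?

2019-09-28

The last day of the improvement period: 10 business days after Tuesday, 2019-07-16, skipping weekends — Jul 17, Jul 18, Jul 19, Jul 22, Jul 23, Jul 24, Jul 25, Jul 26, Jul 29, Jul 30 — lands on Tuesday, 2019-07-30.
The date termination becomes effective: 60 calendar days after 2019-07-30 is 2019-09-28.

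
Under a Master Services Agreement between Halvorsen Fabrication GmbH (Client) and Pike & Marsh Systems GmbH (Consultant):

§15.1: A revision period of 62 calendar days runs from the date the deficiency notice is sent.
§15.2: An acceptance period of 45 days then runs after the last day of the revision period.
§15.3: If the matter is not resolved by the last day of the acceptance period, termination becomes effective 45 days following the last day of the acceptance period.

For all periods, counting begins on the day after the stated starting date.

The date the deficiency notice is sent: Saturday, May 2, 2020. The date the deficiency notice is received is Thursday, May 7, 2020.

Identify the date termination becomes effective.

Adding 62 calendar days to May 2, 2020 gives Jul 3, 2020, which is the last day of the revision period.
The last day of the acceptance period: Jul 3, 2020 + 45 days = Aug 17, 2020.
The date termination becomes effective: 45 calendar days after Aug 17, 2020 is Oct 1, 2020.

Oct 1, 2020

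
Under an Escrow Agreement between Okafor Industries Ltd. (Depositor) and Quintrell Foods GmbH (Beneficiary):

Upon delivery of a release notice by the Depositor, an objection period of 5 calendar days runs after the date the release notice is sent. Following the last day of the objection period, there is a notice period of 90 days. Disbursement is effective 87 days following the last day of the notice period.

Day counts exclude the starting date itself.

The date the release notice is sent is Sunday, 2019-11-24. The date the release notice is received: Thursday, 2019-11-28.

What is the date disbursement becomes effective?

2020-05-24

Adding 5 calendar days to 2019-11-24 gives 2019-11-29, which is the last day of the objection period.
The last day of the notice period: 90 calendar days after 2019-11-29 is 2020-02-27.
Adding 87 calendar days to 2020-02-27 gives 2020-05-24, which is the date disbursement becomes effective.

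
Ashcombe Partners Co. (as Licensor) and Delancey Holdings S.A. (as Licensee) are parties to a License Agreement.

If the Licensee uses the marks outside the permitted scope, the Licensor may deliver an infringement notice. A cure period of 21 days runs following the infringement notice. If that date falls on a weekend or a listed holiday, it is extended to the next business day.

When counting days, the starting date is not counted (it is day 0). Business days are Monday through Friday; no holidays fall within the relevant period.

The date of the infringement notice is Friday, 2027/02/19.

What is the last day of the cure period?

2027/03/12

The last day of the cure period: 21 calendar days after 2027/02/19 is 2027/03/12. 2027/03/12 is a Friday, so no roll-forward applies.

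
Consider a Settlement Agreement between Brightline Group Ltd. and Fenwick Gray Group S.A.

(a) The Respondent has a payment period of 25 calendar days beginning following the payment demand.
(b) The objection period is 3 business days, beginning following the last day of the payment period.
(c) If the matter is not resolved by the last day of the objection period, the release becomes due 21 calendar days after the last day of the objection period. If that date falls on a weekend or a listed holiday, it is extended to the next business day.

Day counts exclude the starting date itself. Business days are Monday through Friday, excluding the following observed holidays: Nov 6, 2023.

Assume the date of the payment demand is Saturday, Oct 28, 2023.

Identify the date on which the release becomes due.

Dec 18, 2023

The last day of the payment period: Oct 28, 2023 + 25 days = Nov 22, 2023.
The last day of the objection period: 3 business days after Wednesday, Nov 22, 2023, skipping weekends — Nov 23, Nov 24, Nov 27 — lands on Monday, Nov 27, 2023.
The date on which the release becomes due: 21 calendar days after Nov 27, 2023 is Dec 18, 2023. Dec 18, 2023 is a Monday and is not a listed holiday, so no roll-forward applies.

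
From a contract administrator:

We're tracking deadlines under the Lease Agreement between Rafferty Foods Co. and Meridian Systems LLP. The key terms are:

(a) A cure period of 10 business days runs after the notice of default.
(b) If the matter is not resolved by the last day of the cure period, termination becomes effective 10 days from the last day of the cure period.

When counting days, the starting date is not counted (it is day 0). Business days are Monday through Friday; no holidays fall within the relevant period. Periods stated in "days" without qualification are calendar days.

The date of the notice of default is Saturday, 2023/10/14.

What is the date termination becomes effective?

The last day of the cure period: 10 business days after Saturday, 2023/10/14, skipping weekends — Oct 16, Oct 17, Oct 18, Oct 19, Oct 20, Oct 23, Oct 24, Oct 25, Oct 26, Oct 27 — lands on Friday, 2023/10/27.
The date termination becomes effective: 2023/10/27 + 10 days = 2023/11/06.

2023/11/06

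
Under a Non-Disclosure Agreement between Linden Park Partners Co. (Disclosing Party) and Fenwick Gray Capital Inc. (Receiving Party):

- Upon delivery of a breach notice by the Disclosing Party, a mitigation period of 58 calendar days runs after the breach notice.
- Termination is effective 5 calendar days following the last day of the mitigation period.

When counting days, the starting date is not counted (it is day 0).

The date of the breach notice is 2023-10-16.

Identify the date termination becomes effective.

The last day of the mitigation period: 2023-10-16 + 58 days = 2023-12-13.
The date termination becomes effective: 5 calendar days after 2023-12-13 is 2023-12-18.

2023-12-18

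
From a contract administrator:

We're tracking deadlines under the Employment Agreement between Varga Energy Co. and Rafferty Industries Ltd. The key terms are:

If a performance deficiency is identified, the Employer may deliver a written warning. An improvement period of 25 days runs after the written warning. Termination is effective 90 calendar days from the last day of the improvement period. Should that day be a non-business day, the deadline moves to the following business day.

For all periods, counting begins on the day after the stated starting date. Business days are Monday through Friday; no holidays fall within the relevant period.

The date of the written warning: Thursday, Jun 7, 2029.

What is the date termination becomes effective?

The last day of the improvement period: Jun 7, 2029 + 25 days = Jul 2, 2029.
The date termination becomes effective: 90 calendar days after Jul 2, 2029 is Sep 30, 2029. That falls on a Sunday, so it rolls to the next business day, Monday, Oct 1, 2029.

Oct 1, 2029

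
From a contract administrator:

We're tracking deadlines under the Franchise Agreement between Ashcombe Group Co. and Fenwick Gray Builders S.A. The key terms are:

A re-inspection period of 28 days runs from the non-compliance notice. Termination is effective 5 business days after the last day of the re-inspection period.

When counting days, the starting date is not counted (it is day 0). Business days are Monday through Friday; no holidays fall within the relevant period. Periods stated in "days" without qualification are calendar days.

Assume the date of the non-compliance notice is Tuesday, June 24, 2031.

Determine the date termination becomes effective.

The last day of the re-inspection period: 28 calendar days after June 24, 2031 is July 22, 2031.
The date termination becomes effective: counting 5 business days from Tuesday, July 22, 2031 (Jul 23, Jul 24, Jul 25, Jul 28, Jul 29, skipping weekends) reaches Tuesday, July 29, 2031.

July 29, 2031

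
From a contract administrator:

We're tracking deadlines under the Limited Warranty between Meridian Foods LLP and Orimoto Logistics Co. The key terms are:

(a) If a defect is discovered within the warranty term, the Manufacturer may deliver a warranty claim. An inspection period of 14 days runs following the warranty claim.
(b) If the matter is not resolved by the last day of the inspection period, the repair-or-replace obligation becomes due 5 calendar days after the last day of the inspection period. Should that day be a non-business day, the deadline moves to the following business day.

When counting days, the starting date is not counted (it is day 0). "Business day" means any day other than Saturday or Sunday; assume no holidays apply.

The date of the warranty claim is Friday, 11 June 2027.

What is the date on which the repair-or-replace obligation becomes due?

30 June 2027

Adding 14 calendar days to 11 June 2027 gives 25 June 2027, which is the last day of the inspection period.
The date on which the repair-or-replace obligation becomes due: 25 June 2027 + 5 days = 30 June 2027. 30 June 2027 is a Wednesday, so no roll-forward applies.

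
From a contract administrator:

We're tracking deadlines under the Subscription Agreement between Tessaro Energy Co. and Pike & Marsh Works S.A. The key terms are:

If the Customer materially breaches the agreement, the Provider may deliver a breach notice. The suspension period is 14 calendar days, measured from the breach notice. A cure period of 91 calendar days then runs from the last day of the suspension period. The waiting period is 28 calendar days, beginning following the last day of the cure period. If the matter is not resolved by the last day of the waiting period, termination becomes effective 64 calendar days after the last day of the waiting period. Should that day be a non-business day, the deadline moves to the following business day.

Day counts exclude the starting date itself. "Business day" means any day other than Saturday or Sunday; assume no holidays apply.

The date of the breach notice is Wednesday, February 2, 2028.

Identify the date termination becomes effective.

The last day of the suspension period: February 2, 2028 + 14 days = February 16, 2028.
The last day of the cure period: February 16, 2028 + 91 days = May 17, 2028.
Adding 28 calendar days to May 17, 2028 gives June 14, 2028, which is the last day of the waiting period.
The date termination becomes effective: June 14, 2028 + 64 days = August 17, 2028. August 17, 2028 is a Thursday, so no roll-forward applies.

August 17, 2028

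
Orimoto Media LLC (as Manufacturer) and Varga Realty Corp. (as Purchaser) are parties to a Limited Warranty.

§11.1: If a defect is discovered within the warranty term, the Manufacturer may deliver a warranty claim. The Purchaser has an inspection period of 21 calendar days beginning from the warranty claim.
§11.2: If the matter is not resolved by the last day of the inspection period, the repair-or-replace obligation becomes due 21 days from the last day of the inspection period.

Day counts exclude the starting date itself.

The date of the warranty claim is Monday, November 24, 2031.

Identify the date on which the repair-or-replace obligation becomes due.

January 5, 2032

The last day of the inspection period: 21 calendar days after November 24, 2031 is December 15, 2031.
The date on which the repair-or-replace obligation becomes due: December 15, 2031 + 21 days = January 5, 2032.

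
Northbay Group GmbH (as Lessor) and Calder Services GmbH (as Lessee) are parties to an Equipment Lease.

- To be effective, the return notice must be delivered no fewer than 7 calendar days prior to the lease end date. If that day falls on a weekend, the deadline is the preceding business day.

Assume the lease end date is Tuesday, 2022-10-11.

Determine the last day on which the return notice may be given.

2022-10-04

2022-10-11 minus 7 days is 2022-10-04. That is a Tuesday, so no adjustment is needed.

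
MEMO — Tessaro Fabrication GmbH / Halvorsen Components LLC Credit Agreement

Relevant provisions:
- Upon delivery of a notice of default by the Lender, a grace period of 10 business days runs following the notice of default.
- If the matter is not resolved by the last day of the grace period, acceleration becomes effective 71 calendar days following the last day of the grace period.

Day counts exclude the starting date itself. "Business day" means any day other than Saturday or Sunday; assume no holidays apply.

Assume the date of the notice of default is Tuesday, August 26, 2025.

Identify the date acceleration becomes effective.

November 19, 2025

The last day of the grace period: 10 business days after Tuesday, August 26, 2025, skipping weekends — Aug 27, Aug 28, Aug 29, Sep 1, Sep 2, Sep 3, Sep 4, Sep 5, Sep 8, Sep 9 — lands on Tuesday, September 9, 2025.
The date acceleration becomes effective: 71 calendar days after September 9, 2025 is November 19, 2025.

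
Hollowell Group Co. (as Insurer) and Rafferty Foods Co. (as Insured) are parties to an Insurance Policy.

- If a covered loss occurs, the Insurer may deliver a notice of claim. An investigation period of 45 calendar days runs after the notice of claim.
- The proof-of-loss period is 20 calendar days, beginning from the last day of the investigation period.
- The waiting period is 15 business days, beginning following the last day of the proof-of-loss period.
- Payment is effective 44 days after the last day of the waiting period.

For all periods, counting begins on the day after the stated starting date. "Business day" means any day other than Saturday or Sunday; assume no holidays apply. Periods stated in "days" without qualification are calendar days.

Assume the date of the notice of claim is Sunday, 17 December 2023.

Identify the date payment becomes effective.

The last day of the investigation period: 45 calendar days after 17 December 2023 is 31 January 2024.
The last day of the proof-of-loss period: 31 January 2024 + 20 days = 20 February 2024.
The last day of the waiting period: counting 15 business days from Tuesday, 20 February 2024 (Feb 21, Feb 22, Feb 23, Feb 26, …, Mar 8, Mar 11, Mar 12, skipping weekends) reaches Tuesday, 12 March 2024.
Adding 44 calendar days to 12 March 2024 gives 25 April 2024, which is the date payment becomes effective.

25 April 2024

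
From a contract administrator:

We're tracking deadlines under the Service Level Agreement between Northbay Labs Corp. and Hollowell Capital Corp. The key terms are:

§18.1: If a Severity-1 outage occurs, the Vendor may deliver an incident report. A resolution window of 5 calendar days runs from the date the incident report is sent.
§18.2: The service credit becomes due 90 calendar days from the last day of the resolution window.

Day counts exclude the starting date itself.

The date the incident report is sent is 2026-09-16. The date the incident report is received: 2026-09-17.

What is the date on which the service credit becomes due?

The last day of the resolution window: 2026-09-16 + 5 days = 2026-09-21.
The date on which the service credit becomes due: 2026-09-21 + 90 days = 2026-12-20.

2026-12-20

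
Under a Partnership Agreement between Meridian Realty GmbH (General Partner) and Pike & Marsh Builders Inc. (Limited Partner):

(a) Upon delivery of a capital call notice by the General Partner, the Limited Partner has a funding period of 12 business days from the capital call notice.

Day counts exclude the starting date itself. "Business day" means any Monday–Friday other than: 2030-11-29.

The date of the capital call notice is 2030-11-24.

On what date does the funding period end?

The last day of the funding period: counting 12 business days from Sunday, 2030-11-24 (Nov 25, Nov 26, Nov 27, Nov 28, …, Dec 9, Dec 10, Dec 11, skipping weekends and the listed holiday on Nov 29) reaches Wednesday, 2030-12-11.

2030-12-11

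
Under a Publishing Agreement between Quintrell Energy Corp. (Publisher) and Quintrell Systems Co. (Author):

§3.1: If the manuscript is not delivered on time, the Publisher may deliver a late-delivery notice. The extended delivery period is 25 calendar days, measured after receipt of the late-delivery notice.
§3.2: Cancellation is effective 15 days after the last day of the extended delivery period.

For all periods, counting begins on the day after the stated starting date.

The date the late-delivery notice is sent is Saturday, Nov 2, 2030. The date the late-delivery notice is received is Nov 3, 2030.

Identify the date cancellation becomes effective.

Dec 13, 2030

The last day of the extended delivery period: 25 calendar days after Nov 3, 2030 is Nov 28, 2030.
Adding 15 calendar days to Nov 28, 2030 gives Dec 13, 2030, which is the date cancellation becomes effective.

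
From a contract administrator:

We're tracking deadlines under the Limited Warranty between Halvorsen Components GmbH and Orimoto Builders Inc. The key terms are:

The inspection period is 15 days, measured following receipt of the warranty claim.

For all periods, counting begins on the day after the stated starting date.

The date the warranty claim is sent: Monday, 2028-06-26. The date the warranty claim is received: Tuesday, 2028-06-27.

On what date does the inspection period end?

The last day of the inspection period: 2028-06-27 + 15 days = 2028-07-12.

2028-07-12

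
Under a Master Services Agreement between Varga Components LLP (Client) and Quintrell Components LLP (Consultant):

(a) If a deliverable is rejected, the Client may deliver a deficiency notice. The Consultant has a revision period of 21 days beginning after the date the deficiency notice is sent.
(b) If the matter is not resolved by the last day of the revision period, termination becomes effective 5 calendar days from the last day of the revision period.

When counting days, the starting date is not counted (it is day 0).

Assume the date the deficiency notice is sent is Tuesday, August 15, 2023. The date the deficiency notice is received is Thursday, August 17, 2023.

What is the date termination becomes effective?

The last day of the revision period: August 15, 2023 + 21 days = September 5, 2023.
Adding 5 calendar days to September 5, 2023 gives September 10, 2023, which is the date termination becomes effective.

September 10, 2023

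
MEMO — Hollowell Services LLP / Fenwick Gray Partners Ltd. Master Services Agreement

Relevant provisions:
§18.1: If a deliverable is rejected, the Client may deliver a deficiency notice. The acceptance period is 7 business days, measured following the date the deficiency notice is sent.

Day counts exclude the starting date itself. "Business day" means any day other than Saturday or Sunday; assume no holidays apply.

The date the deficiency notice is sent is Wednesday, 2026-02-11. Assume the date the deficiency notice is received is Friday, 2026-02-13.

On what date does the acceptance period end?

From Wednesday, 2026-02-11, 7 business days (Feb 12, Feb 13, Feb 16, Feb 17, Feb 18, Feb 19, Feb 20, skipping weekends) brings us to Friday, 2026-02-20, which is the last day of the acceptance period.

2026-02-20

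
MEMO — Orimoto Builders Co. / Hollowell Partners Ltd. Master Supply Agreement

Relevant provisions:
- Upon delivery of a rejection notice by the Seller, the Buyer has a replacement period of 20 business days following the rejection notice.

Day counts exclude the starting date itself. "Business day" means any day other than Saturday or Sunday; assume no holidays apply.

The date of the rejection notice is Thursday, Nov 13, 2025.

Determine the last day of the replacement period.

Dec 11, 2025

From Thursday, Nov 13, 2025, 20 business days (Nov 14, Nov 17, Nov 18, Nov 19, …, Dec 9, Dec 10, Dec 11, skipping weekends) brings us to Thursday, Dec 11, 2025, which is the last day of the replacement period.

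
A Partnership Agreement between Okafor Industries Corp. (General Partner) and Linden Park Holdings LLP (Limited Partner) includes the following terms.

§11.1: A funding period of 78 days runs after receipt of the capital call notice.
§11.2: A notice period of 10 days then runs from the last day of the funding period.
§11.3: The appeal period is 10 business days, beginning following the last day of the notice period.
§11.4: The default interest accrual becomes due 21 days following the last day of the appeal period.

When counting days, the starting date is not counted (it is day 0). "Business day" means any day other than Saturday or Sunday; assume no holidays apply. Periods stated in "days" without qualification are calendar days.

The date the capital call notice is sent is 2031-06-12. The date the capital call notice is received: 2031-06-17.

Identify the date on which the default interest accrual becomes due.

2031-10-17

The last day of the funding period: 2031-06-17 + 78 days = 2031-09-03.
The last day of the notice period: 10 calendar days after 2031-09-03 is 2031-09-13.
From Saturday, 2031-09-13, 10 business days (Sep 15, Sep 16, Sep 17, Sep 18, Sep 19, Sep 22, Sep 23, Sep 24, Sep 25, Sep 26, skipping weekends) brings us to Friday, 2031-09-26, which is the last day of the appeal period.
The date on which the default interest accrual becomes due: 2031-09-26 + 21 days = 2031-10-17.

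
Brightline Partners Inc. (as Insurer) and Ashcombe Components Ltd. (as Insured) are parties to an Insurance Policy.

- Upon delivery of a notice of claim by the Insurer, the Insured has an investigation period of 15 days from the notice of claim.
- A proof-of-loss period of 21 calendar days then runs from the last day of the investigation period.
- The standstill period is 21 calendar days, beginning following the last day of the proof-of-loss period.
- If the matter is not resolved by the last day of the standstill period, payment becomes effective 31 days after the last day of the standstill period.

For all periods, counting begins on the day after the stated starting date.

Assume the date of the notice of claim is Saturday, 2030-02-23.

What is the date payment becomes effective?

2030-05-22

The last day of the investigation period: 15 calendar days after 2030-02-23 is 2030-03-10.
The last day of the proof-of-loss period: 21 calendar days after 2030-03-10 is 2030-03-31.
The last day of the standstill period: 21 calendar days after 2030-03-31 is 2030-04-21.
Adding 31 calendar days to 2030-04-21 gives 2030-05-22, which is the date payment becomes effective.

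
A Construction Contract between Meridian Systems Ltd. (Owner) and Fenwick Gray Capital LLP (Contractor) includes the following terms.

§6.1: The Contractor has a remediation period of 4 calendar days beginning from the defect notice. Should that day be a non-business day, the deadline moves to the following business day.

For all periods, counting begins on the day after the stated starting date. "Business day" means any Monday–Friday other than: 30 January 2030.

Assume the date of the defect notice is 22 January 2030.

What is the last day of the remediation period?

28 January 2030

The last day of the remediation period: 4 calendar days after 22 January 2030 is 26 January 2030. That falls on a Saturday, so it rolls to the next business day, Monday, 28 January 2030.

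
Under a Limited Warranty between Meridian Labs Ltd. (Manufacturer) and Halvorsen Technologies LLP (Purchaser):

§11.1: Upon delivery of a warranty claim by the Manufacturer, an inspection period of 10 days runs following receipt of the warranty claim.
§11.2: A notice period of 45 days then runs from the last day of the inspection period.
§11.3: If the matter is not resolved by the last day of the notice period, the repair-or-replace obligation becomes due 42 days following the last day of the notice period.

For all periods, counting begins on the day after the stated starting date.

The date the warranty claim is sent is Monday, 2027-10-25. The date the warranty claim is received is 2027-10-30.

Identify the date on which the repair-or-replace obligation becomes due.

2028-02-04

Adding 10 calendar days to 2027-10-30 gives 2027-11-09, which is the last day of the inspection period.
Adding 45 calendar days to 2027-11-09 gives 2027-12-24, which is the last day of the notice period.
The date on which the repair-or-replace obligation becomes due: 42 calendar days after 2027-12-24 is 2028-02-04.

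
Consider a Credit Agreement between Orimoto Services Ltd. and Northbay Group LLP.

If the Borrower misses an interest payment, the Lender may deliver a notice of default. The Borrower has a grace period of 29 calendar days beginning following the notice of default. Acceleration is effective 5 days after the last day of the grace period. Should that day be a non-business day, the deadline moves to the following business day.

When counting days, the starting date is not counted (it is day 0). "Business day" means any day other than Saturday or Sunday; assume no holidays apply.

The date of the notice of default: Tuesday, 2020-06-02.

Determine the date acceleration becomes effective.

The last day of the grace period: 2020-06-02 + 29 days = 2020-07-01.
Adding 5 calendar days to 2020-07-01 gives 2020-07-06, which is the date acceleration becomes effective. 2020-07-06 is a Monday, so no roll-forward applies.

2020-07-06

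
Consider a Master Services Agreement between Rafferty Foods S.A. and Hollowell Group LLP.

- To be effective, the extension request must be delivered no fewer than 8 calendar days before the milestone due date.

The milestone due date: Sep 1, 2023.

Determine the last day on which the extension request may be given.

Counting back 8 calendar days from Sep 1, 2023 gives Aug 24, 2023.

Aug 24, 2023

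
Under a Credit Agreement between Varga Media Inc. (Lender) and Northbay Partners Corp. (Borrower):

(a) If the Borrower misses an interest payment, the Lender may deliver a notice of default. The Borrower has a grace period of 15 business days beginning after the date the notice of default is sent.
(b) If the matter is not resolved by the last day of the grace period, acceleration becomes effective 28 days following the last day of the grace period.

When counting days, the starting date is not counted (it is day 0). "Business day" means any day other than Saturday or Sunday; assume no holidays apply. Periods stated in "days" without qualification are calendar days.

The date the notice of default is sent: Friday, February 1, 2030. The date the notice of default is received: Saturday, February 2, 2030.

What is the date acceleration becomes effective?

From Friday, February 1, 2030, 15 business days (Feb 4, Feb 5, Feb 6, Feb 7, …, Feb 20, Feb 21, Feb 22, skipping weekends) brings us to Friday, February 22, 2030, which is the last day of the grace period.
The date acceleration becomes effective: 28 calendar days after February 22, 2030 is March 22, 2030.

March 22, 2030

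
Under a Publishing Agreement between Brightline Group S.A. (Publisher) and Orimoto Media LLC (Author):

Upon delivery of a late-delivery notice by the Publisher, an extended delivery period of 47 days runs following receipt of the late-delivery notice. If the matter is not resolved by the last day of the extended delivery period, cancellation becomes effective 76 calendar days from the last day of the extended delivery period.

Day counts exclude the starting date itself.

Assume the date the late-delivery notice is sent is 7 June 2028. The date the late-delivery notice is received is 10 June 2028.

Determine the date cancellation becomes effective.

11 October 2028

The last day of the extended delivery period: 47 calendar days after 10 June 2028 is 27 July 2028.
The date cancellation becomes effective: 76 calendar days after 27 July 2028 is 11 October 2028.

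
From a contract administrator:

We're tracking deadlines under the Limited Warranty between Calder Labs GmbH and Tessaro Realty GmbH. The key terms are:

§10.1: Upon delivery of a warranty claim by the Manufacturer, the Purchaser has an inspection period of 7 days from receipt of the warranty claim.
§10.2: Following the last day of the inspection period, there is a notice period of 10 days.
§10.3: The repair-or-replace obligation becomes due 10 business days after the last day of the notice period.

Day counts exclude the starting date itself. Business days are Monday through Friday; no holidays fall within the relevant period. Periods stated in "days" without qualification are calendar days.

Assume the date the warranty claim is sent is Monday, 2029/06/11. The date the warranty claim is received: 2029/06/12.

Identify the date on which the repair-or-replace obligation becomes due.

2029/07/13

The last day of the inspection period: 7 calendar days after 2029/06/12 is 2029/06/19.
Adding 10 calendar days to 2029/06/19 gives 2029/06/29, which is the last day of the notice period.
The date on which the repair-or-replace obligation becomes due: counting 10 business days from Friday, 2029/06/29 (Jul 2, Jul 3, Jul 4, Jul 5, Jul 6, Jul 9, Jul 10, Jul 11, Jul 12, Jul 13, skipping weekends) reaches Friday, 2029/07/13.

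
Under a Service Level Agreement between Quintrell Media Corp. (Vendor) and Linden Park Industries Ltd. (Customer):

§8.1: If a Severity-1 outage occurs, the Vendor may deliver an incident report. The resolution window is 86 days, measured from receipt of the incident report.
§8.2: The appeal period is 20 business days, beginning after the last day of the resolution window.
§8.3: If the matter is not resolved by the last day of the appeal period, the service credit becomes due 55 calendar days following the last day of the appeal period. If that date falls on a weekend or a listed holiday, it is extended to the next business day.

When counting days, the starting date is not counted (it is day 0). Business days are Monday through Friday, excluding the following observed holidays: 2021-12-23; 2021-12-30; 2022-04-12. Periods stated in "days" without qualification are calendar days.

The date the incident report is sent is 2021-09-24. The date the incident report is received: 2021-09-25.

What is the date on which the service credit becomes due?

2022-03-15

The last day of the resolution window: 2021-09-25 + 86 days = 2021-12-20.
The last day of the appeal period: counting 20 business days from Monday, 2021-12-20 (Dec 21, Dec 22, Dec 24, Dec 27, …, Jan 17, Jan 18, Jan 19, skipping weekends and the listed holidays on Dec 23, Dec 30) reaches Wednesday, 2022-01-19.
Adding 55 calendar days to 2022-01-19 gives 2022-03-15, which is the date on which the service credit becomes due. 2022-03-15 is a Tuesday and is not a listed holiday, so no roll-forward applies.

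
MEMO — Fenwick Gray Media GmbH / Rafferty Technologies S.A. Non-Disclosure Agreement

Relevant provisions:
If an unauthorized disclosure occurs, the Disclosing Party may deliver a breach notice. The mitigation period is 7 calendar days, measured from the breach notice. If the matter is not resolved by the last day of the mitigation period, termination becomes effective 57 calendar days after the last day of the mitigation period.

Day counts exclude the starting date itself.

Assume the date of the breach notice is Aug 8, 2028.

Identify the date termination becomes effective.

The last day of the mitigation period: Aug 8, 2028 + 7 days = Aug 15, 2028.
The date termination becomes effective: Aug 15, 2028 + 57 days = Oct 11, 2028.

Oct 11, 2028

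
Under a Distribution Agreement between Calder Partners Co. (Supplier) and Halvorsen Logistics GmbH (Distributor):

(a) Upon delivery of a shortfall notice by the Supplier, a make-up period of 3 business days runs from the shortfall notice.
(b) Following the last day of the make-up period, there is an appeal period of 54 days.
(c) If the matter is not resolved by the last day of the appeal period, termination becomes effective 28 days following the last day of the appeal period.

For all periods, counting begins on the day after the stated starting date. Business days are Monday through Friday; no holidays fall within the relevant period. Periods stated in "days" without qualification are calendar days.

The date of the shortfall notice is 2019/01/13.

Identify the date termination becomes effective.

The last day of the make-up period: counting 3 business days from Sunday, 2019/01/13 (Jan 14, Jan 15, Jan 16, skipping weekends) reaches Wednesday, 2019/01/16.
Adding 54 calendar days to 2019/01/16 gives 2019/03/11, which is the last day of the appeal period.
The date termination becomes effective: 28 calendar days after 2019/03/11 is 2019/04/08.

2019/04/08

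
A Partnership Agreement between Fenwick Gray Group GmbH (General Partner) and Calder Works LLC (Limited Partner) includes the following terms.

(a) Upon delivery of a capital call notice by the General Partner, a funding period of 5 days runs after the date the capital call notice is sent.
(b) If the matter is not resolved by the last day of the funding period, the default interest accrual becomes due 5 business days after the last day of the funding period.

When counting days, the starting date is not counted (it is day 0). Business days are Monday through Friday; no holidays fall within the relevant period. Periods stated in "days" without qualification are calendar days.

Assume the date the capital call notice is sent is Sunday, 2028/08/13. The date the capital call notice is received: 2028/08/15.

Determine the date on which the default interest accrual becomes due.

The last day of the funding period: 5 calendar days after 2028/08/13 is 2028/08/18.
From Friday, 2028/08/18, 5 business days (Aug 21, Aug 22, Aug 23, Aug 24, Aug 25, skipping weekends) brings us to Friday, 2028/08/25, which is the date on which the default interest accrual becomes due.

2028/08/25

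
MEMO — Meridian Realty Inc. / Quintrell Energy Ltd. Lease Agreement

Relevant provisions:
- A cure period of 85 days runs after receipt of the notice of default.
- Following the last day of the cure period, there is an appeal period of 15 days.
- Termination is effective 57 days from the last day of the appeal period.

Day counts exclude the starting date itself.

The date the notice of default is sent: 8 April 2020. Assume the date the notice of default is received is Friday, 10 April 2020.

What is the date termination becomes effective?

14 September 2020

Adding 85 calendar days to 10 April 2020 gives 4 July 2020, which is the last day of the cure period.
The last day of the appeal period: 15 calendar days after 4 July 2020 is 19 July 2020.
The date termination becomes effective: 19 July 2020 + 57 days = 14 September 2020.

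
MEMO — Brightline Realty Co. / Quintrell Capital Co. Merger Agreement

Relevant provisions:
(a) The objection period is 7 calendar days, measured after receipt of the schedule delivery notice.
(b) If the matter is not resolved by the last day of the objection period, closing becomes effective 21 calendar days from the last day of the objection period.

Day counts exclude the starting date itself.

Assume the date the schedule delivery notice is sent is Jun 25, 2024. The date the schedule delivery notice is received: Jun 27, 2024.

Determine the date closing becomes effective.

Adding 7 calendar days to Jun 27, 2024 gives Jul 4, 2024, which is the last day of the objection period.
The date closing becomes effective: Jul 4, 2024 + 21 days = Jul 25, 2024.

Jul 25, 2024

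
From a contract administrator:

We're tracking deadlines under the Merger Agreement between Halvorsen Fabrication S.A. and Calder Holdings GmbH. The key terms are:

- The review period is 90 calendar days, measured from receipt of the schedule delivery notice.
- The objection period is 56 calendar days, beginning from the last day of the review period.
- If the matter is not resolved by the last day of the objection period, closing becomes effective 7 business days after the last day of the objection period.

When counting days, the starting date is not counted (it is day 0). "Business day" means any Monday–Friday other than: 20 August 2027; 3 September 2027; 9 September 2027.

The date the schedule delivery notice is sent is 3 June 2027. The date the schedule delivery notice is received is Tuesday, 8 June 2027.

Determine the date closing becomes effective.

10 November 2027

The last day of the review period: 90 calendar days after 8 June 2027 is 6 September 2027.
The last day of the objection period: 56 calendar days after 6 September 2027 is 1 November 2027.
The date closing becomes effective: 7 business days after Monday, 1 November 2027, skipping weekends — Nov 2, Nov 3, Nov 4, Nov 5, Nov 8, Nov 9, Nov 10 — lands on Wednesday, 10 November 2027.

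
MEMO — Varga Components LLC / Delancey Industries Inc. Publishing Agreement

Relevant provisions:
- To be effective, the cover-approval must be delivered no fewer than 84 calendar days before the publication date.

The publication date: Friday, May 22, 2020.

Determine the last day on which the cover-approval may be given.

Counting back 84 calendar days from May 22, 2020 gives February 28, 2020.

February 28, 2020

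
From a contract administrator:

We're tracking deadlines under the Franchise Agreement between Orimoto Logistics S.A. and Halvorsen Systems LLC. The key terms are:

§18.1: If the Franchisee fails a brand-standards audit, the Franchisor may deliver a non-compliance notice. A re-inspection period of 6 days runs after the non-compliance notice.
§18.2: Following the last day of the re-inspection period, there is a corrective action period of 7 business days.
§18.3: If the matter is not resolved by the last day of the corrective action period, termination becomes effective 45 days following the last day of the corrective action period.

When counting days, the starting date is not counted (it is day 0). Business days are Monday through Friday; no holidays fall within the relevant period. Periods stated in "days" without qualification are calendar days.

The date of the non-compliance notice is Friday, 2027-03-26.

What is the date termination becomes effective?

2027-05-27

The last day of the re-inspection period: 6 calendar days after 2027-03-26 is 2027-04-01.
From Thursday, 2027-04-01, 7 business days (Apr 2, Apr 5, Apr 6, Apr 7, Apr 8, Apr 9, Apr 12, skipping weekends) brings us to Monday, 2027-04-12, which is the last day of the corrective action period.
The date termination becomes effective: 2027-04-12 + 45 days = 2027-05-27.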